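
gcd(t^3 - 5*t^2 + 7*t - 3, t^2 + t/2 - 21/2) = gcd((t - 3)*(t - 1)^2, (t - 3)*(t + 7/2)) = t - 3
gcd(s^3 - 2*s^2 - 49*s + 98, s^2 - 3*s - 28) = s - 7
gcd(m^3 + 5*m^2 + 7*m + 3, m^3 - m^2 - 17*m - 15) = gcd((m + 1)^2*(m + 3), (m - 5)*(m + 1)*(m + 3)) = m^2 + 4*m + 3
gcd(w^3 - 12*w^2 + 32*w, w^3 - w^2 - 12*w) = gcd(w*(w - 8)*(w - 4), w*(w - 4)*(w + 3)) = w^2 - 4*w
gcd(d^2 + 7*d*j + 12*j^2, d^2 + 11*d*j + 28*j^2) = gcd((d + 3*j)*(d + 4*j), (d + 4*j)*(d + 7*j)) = d + 4*j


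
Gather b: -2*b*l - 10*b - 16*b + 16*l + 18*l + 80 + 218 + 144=b*(-2*l - 26) + 34*l + 442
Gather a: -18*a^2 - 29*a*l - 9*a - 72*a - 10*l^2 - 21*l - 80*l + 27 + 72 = -18*a^2 + a*(-29*l - 81) - 10*l^2 - 101*l + 99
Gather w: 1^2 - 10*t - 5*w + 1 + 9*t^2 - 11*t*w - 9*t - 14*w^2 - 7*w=9*t^2 - 19*t - 14*w^2 + w*(-11*t - 12) + 2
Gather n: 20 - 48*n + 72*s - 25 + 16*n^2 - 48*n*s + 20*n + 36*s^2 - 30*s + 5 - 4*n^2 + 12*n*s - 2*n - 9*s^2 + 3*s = 12*n^2 + n*(-36*s - 30) + 27*s^2 + 45*s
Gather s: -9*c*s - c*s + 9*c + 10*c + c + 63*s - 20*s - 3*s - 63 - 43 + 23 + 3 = 20*c + s*(40 - 10*c) - 80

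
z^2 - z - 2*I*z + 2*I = (z - 1)*(z - 2*I)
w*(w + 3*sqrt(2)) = w^2 + 3*sqrt(2)*w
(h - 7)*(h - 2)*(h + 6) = h^3 - 3*h^2 - 40*h + 84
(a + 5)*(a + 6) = a^2 + 11*a + 30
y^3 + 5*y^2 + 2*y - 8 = (y - 1)*(y + 2)*(y + 4)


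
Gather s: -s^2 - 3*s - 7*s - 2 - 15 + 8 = -s^2 - 10*s - 9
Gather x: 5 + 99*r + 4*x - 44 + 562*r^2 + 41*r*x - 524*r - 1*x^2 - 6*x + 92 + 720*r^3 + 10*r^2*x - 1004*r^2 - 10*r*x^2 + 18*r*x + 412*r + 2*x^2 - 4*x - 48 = 720*r^3 - 442*r^2 - 13*r + x^2*(1 - 10*r) + x*(10*r^2 + 59*r - 6) + 5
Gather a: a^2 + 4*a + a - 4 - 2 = a^2 + 5*a - 6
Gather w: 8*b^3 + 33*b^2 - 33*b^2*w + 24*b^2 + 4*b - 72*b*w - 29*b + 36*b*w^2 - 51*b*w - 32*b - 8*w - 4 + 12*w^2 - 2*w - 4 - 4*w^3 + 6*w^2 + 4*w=8*b^3 + 57*b^2 - 57*b - 4*w^3 + w^2*(36*b + 18) + w*(-33*b^2 - 123*b - 6) - 8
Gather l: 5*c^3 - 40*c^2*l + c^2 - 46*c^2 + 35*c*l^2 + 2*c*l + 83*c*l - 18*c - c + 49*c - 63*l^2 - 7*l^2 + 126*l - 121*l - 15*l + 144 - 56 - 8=5*c^3 - 45*c^2 + 30*c + l^2*(35*c - 70) + l*(-40*c^2 + 85*c - 10) + 80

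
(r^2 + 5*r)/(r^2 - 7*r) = (r + 5)/(r - 7)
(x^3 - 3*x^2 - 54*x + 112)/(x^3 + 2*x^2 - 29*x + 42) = (x - 8)/(x - 3)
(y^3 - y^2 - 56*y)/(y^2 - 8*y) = y + 7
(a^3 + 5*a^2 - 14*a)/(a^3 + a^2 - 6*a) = (a + 7)/(a + 3)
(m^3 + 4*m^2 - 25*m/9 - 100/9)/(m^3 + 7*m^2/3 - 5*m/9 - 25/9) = (3*m^2 + 7*m - 20)/(3*m^2 + 2*m - 5)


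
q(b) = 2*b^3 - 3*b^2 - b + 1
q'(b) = 6*b^2 - 6*b - 1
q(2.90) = 21.65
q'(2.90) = 32.06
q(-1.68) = -15.27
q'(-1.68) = 26.01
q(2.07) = 3.81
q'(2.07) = 12.29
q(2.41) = 9.16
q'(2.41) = 19.39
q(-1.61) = -13.51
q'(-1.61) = 24.21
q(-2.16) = -30.99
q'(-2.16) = 39.95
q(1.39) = -0.82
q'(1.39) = 2.25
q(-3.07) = -82.07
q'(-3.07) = 73.97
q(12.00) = 3013.00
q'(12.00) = 791.00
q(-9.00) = -1691.00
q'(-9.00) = 539.00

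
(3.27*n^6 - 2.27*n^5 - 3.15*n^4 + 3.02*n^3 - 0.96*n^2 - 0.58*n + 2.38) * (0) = 0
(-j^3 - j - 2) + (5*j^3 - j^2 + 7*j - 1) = 4*j^3 - j^2 + 6*j - 3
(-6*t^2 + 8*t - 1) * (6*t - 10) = -36*t^3 + 108*t^2 - 86*t + 10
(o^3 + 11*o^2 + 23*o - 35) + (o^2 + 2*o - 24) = o^3 + 12*o^2 + 25*o - 59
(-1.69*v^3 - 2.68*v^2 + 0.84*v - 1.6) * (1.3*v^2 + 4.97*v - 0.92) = -2.197*v^5 - 11.8833*v^4 - 10.6728*v^3 + 4.5604*v^2 - 8.7248*v + 1.472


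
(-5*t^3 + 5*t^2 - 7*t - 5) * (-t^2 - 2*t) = 5*t^5 + 5*t^4 - 3*t^3 + 19*t^2 + 10*t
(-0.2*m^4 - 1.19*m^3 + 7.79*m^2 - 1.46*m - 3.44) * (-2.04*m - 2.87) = 0.408*m^5 + 3.0016*m^4 - 12.4763*m^3 - 19.3789*m^2 + 11.2078*m + 9.8728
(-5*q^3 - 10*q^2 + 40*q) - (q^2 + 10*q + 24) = -5*q^3 - 11*q^2 + 30*q - 24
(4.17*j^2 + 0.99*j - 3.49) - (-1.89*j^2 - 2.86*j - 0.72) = 6.06*j^2 + 3.85*j - 2.77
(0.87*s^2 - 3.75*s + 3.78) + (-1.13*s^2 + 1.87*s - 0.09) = -0.26*s^2 - 1.88*s + 3.69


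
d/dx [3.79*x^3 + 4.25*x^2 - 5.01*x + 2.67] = 11.37*x^2 + 8.5*x - 5.01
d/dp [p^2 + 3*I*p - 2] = 2*p + 3*I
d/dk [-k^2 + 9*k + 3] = 9 - 2*k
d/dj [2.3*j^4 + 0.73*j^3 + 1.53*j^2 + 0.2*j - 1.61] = 9.2*j^3 + 2.19*j^2 + 3.06*j + 0.2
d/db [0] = 0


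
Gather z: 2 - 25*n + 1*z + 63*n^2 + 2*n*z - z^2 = 63*n^2 - 25*n - z^2 + z*(2*n + 1) + 2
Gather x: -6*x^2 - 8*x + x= -6*x^2 - 7*x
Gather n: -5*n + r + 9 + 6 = -5*n + r + 15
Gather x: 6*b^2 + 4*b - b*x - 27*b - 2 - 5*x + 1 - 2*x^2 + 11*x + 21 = 6*b^2 - 23*b - 2*x^2 + x*(6 - b) + 20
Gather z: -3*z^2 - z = -3*z^2 - z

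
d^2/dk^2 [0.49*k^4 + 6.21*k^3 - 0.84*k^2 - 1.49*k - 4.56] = 5.88*k^2 + 37.26*k - 1.68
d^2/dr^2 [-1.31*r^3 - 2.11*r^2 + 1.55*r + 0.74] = -7.86*r - 4.22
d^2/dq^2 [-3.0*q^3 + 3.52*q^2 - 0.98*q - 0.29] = 7.04 - 18.0*q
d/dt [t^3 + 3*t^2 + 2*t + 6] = 3*t^2 + 6*t + 2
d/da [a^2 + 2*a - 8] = 2*a + 2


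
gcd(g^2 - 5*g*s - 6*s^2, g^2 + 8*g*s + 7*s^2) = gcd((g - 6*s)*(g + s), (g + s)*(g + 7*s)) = g + s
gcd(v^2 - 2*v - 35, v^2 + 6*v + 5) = v + 5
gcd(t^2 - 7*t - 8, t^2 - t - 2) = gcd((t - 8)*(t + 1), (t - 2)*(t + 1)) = t + 1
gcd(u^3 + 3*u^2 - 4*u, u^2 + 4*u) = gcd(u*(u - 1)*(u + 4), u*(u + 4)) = u^2 + 4*u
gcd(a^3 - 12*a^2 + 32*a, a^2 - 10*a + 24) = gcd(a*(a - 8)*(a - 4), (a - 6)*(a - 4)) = a - 4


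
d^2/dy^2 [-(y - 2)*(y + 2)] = -2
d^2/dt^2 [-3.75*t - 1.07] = 0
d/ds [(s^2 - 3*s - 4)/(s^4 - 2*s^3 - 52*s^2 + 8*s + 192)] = (-2*s^5 + 11*s^4 + 4*s^3 - 172*s^2 - 32*s - 544)/(s^8 - 4*s^7 - 100*s^6 + 224*s^5 + 3056*s^4 - 1600*s^3 - 19904*s^2 + 3072*s + 36864)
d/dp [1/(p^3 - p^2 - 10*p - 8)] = (-3*p^2 + 2*p + 10)/(-p^3 + p^2 + 10*p + 8)^2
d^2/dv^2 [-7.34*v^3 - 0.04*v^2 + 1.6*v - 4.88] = -44.04*v - 0.08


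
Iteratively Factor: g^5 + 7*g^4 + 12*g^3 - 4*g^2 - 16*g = (g)*(g^4 + 7*g^3 + 12*g^2 - 4*g - 16) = g*(g + 2)*(g^3 + 5*g^2 + 2*g - 8) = g*(g - 1)*(g + 2)*(g^2 + 6*g + 8) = g*(g - 1)*(g + 2)*(g + 4)*(g + 2)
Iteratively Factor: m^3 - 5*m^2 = (m - 5)*(m^2) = m*(m - 5)*(m)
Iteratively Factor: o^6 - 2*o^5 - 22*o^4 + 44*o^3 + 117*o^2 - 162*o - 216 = (o - 3)*(o^5 + o^4 - 19*o^3 - 13*o^2 + 78*o + 72) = (o - 3)*(o + 4)*(o^4 - 3*o^3 - 7*o^2 + 15*o + 18) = (o - 3)^2*(o + 4)*(o^3 - 7*o - 6) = (o - 3)^3*(o + 4)*(o^2 + 3*o + 2) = (o - 3)^3*(o + 2)*(o + 4)*(o + 1)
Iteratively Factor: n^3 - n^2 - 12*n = (n + 3)*(n^2 - 4*n) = (n - 4)*(n + 3)*(n)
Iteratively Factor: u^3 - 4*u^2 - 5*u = (u)*(u^2 - 4*u - 5) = u*(u - 5)*(u + 1)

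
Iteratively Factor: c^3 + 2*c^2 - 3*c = (c)*(c^2 + 2*c - 3) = c*(c - 1)*(c + 3)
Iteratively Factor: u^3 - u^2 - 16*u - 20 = (u + 2)*(u^2 - 3*u - 10) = (u - 5)*(u + 2)*(u + 2)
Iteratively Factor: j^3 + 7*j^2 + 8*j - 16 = (j - 1)*(j^2 + 8*j + 16) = (j - 1)*(j + 4)*(j + 4)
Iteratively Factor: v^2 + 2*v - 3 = (v - 1)*(v + 3)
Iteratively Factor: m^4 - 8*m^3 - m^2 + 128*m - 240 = (m - 5)*(m^3 - 3*m^2 - 16*m + 48) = (m - 5)*(m + 4)*(m^2 - 7*m + 12) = (m - 5)*(m - 3)*(m + 4)*(m - 4)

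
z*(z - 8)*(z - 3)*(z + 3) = z^4 - 8*z^3 - 9*z^2 + 72*z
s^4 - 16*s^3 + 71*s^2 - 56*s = s*(s - 8)*(s - 7)*(s - 1)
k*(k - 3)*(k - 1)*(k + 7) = k^4 + 3*k^3 - 25*k^2 + 21*k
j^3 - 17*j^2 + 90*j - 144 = (j - 8)*(j - 6)*(j - 3)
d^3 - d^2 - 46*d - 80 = (d - 8)*(d + 2)*(d + 5)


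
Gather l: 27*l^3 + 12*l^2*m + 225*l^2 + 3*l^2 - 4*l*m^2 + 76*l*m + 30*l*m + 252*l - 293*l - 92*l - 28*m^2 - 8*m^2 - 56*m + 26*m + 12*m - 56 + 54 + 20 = 27*l^3 + l^2*(12*m + 228) + l*(-4*m^2 + 106*m - 133) - 36*m^2 - 18*m + 18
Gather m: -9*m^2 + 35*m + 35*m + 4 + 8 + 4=-9*m^2 + 70*m + 16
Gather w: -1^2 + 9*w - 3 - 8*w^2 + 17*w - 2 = -8*w^2 + 26*w - 6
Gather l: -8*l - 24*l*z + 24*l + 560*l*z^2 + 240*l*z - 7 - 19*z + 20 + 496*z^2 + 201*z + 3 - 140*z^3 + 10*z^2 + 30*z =l*(560*z^2 + 216*z + 16) - 140*z^3 + 506*z^2 + 212*z + 16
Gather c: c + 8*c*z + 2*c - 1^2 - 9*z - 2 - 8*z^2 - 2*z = c*(8*z + 3) - 8*z^2 - 11*z - 3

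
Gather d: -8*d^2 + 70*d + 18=-8*d^2 + 70*d + 18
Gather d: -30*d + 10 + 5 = 15 - 30*d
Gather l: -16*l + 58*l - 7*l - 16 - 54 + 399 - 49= 35*l + 280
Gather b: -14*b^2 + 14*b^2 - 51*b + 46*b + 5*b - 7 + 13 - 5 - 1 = 0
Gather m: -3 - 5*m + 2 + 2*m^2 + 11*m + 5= 2*m^2 + 6*m + 4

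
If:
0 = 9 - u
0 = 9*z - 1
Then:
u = 9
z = 1/9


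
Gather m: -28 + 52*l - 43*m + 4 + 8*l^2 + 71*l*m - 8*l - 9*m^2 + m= 8*l^2 + 44*l - 9*m^2 + m*(71*l - 42) - 24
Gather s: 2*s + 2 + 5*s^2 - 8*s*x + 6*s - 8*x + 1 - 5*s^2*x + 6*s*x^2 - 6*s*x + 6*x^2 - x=s^2*(5 - 5*x) + s*(6*x^2 - 14*x + 8) + 6*x^2 - 9*x + 3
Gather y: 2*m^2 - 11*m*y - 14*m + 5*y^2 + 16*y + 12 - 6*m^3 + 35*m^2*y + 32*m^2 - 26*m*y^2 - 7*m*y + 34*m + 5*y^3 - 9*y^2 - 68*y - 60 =-6*m^3 + 34*m^2 + 20*m + 5*y^3 + y^2*(-26*m - 4) + y*(35*m^2 - 18*m - 52) - 48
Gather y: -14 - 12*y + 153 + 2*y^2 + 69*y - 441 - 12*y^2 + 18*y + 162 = -10*y^2 + 75*y - 140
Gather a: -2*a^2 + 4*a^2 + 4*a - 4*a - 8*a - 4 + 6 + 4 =2*a^2 - 8*a + 6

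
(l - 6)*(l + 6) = l^2 - 36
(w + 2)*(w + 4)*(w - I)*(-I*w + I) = -I*w^4 - w^3 - 5*I*w^3 - 5*w^2 - 2*I*w^2 - 2*w + 8*I*w + 8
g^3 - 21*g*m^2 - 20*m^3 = (g - 5*m)*(g + m)*(g + 4*m)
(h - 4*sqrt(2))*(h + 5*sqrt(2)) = h^2 + sqrt(2)*h - 40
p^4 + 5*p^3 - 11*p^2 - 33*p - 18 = (p - 3)*(p + 1)^2*(p + 6)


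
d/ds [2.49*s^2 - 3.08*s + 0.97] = 4.98*s - 3.08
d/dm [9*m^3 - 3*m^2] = 3*m*(9*m - 2)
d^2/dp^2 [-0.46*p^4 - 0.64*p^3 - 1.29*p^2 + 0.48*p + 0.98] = -5.52*p^2 - 3.84*p - 2.58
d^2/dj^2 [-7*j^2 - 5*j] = -14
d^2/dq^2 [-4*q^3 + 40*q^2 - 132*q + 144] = 80 - 24*q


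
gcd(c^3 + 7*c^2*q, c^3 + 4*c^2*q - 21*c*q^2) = c^2 + 7*c*q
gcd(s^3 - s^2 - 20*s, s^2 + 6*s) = s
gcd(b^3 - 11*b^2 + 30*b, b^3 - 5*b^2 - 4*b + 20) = b - 5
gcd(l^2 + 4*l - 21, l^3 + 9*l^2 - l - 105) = l^2 + 4*l - 21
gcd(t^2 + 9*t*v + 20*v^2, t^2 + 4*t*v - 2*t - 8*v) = t + 4*v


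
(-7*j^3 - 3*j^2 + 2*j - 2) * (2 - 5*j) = 35*j^4 + j^3 - 16*j^2 + 14*j - 4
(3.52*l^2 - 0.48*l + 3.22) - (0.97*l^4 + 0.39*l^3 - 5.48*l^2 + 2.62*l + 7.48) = -0.97*l^4 - 0.39*l^3 + 9.0*l^2 - 3.1*l - 4.26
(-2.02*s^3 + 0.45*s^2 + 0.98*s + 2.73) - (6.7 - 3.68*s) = -2.02*s^3 + 0.45*s^2 + 4.66*s - 3.97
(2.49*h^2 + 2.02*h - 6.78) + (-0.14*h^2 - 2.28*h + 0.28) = 2.35*h^2 - 0.26*h - 6.5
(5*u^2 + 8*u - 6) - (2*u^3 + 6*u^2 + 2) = -2*u^3 - u^2 + 8*u - 8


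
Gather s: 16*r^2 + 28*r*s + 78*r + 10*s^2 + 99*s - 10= 16*r^2 + 78*r + 10*s^2 + s*(28*r + 99) - 10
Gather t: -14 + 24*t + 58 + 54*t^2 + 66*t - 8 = 54*t^2 + 90*t + 36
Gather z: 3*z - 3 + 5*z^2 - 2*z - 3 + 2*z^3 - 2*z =2*z^3 + 5*z^2 - z - 6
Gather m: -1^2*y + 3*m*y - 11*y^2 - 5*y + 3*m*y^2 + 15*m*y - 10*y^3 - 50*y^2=m*(3*y^2 + 18*y) - 10*y^3 - 61*y^2 - 6*y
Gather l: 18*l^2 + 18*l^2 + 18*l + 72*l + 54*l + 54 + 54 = 36*l^2 + 144*l + 108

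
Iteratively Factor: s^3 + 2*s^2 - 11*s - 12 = (s - 3)*(s^2 + 5*s + 4) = (s - 3)*(s + 4)*(s + 1)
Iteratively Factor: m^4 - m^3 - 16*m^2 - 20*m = (m)*(m^3 - m^2 - 16*m - 20) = m*(m + 2)*(m^2 - 3*m - 10) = m*(m - 5)*(m + 2)*(m + 2)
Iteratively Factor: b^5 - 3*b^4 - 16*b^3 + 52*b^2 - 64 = (b - 4)*(b^4 + b^3 - 12*b^2 + 4*b + 16) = (b - 4)*(b - 2)*(b^3 + 3*b^2 - 6*b - 8) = (b - 4)*(b - 2)*(b + 1)*(b^2 + 2*b - 8) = (b - 4)*(b - 2)^2*(b + 1)*(b + 4)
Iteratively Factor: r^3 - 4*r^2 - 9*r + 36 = (r - 3)*(r^2 - r - 12) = (r - 4)*(r - 3)*(r + 3)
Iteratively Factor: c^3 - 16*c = (c - 4)*(c^2 + 4*c) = (c - 4)*(c + 4)*(c)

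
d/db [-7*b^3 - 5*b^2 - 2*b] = -21*b^2 - 10*b - 2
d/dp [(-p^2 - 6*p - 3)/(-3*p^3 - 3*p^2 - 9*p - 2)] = (-3*p^4 - 36*p^3 - 36*p^2 - 14*p - 15)/(9*p^6 + 18*p^5 + 63*p^4 + 66*p^3 + 93*p^2 + 36*p + 4)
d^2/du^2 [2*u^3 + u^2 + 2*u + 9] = 12*u + 2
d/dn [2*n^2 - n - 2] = 4*n - 1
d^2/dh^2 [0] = 0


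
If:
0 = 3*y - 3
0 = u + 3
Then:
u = -3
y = 1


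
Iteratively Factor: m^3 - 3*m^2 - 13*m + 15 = (m - 1)*(m^2 - 2*m - 15) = (m - 1)*(m + 3)*(m - 5)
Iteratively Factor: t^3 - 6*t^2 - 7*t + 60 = (t + 3)*(t^2 - 9*t + 20) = (t - 5)*(t + 3)*(t - 4)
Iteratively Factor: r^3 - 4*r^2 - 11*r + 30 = (r + 3)*(r^2 - 7*r + 10) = (r - 2)*(r + 3)*(r - 5)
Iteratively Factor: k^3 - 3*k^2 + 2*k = (k - 2)*(k^2 - k) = (k - 2)*(k - 1)*(k)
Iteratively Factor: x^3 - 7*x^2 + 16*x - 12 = (x - 2)*(x^2 - 5*x + 6) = (x - 2)^2*(x - 3)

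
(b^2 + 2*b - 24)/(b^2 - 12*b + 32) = (b + 6)/(b - 8)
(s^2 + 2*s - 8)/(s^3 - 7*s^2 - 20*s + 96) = (s - 2)/(s^2 - 11*s + 24)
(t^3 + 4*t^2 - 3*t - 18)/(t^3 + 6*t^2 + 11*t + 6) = (t^2 + t - 6)/(t^2 + 3*t + 2)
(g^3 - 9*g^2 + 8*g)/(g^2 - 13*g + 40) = g*(g - 1)/(g - 5)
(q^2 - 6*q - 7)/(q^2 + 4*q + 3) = (q - 7)/(q + 3)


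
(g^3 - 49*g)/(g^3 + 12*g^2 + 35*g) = (g - 7)/(g + 5)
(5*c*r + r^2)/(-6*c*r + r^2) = (5*c + r)/(-6*c + r)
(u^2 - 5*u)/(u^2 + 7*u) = (u - 5)/(u + 7)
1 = 1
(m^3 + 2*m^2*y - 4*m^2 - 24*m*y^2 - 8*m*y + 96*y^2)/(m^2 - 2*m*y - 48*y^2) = (-m^2 + 4*m*y + 4*m - 16*y)/(-m + 8*y)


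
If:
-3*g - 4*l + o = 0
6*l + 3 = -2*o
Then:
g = 7*o/9 + 2/3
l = -o/3 - 1/2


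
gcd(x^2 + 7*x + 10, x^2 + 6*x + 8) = x + 2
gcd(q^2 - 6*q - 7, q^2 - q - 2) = q + 1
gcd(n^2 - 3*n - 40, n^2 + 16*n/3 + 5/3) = n + 5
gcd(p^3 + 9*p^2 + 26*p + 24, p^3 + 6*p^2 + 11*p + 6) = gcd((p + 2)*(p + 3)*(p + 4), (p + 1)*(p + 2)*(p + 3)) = p^2 + 5*p + 6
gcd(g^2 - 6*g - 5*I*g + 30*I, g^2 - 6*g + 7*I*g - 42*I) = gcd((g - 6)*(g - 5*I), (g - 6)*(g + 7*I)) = g - 6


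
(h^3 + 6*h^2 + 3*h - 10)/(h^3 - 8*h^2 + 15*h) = (h^3 + 6*h^2 + 3*h - 10)/(h*(h^2 - 8*h + 15))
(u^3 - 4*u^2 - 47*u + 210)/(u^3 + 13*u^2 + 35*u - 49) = (u^2 - 11*u + 30)/(u^2 + 6*u - 7)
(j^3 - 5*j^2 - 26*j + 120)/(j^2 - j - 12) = (j^2 - j - 30)/(j + 3)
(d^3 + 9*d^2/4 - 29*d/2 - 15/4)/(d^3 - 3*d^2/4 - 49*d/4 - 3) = (d^2 + 2*d - 15)/(d^2 - d - 12)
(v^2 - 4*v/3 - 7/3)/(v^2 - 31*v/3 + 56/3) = (v + 1)/(v - 8)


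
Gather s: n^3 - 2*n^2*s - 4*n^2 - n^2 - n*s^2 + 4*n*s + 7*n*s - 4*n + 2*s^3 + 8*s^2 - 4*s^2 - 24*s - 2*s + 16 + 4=n^3 - 5*n^2 - 4*n + 2*s^3 + s^2*(4 - n) + s*(-2*n^2 + 11*n - 26) + 20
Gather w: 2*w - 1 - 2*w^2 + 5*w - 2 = -2*w^2 + 7*w - 3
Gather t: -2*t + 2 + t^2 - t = t^2 - 3*t + 2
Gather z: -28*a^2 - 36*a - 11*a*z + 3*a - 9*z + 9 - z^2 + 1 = -28*a^2 - 33*a - z^2 + z*(-11*a - 9) + 10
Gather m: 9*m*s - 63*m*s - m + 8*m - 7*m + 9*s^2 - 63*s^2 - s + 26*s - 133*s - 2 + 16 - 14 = -54*m*s - 54*s^2 - 108*s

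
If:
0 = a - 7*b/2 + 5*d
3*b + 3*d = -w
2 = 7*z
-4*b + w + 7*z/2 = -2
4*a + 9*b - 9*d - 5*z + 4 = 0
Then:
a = -315/544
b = 555/1904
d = 87/272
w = -873/476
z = 2/7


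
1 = 1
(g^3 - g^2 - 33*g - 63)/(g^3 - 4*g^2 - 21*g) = (g + 3)/g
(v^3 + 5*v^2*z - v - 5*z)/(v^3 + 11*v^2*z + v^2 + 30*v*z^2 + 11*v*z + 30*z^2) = (v - 1)/(v + 6*z)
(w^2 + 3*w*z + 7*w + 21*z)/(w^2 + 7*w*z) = (w^2 + 3*w*z + 7*w + 21*z)/(w*(w + 7*z))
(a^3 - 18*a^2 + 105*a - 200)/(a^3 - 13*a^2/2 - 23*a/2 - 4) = 2*(a^2 - 10*a + 25)/(2*a^2 + 3*a + 1)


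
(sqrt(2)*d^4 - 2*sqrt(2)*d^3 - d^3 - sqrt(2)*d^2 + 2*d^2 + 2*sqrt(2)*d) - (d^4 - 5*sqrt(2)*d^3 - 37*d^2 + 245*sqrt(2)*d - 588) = -d^4 + sqrt(2)*d^4 - d^3 + 3*sqrt(2)*d^3 - sqrt(2)*d^2 + 39*d^2 - 243*sqrt(2)*d + 588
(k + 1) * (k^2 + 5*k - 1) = k^3 + 6*k^2 + 4*k - 1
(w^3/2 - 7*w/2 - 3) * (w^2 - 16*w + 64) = w^5/2 - 8*w^4 + 57*w^3/2 + 53*w^2 - 176*w - 192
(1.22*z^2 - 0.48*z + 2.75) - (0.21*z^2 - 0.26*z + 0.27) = 1.01*z^2 - 0.22*z + 2.48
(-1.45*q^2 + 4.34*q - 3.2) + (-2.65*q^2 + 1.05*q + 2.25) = -4.1*q^2 + 5.39*q - 0.95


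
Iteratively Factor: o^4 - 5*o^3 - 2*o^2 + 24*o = (o - 3)*(o^3 - 2*o^2 - 8*o) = (o - 3)*(o + 2)*(o^2 - 4*o) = (o - 4)*(o - 3)*(o + 2)*(o)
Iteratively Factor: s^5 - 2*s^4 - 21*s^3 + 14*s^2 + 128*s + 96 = (s + 2)*(s^4 - 4*s^3 - 13*s^2 + 40*s + 48) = (s - 4)*(s + 2)*(s^3 - 13*s - 12) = (s - 4)*(s + 1)*(s + 2)*(s^2 - s - 12) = (s - 4)^2*(s + 1)*(s + 2)*(s + 3)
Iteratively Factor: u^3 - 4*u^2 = (u)*(u^2 - 4*u) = u^2*(u - 4)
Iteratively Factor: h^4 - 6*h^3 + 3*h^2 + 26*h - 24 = (h + 2)*(h^3 - 8*h^2 + 19*h - 12) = (h - 3)*(h + 2)*(h^2 - 5*h + 4) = (h - 3)*(h - 1)*(h + 2)*(h - 4)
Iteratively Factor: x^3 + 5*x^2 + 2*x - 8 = (x + 4)*(x^2 + x - 2) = (x + 2)*(x + 4)*(x - 1)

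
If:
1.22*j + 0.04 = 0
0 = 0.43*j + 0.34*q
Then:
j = -0.03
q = 0.04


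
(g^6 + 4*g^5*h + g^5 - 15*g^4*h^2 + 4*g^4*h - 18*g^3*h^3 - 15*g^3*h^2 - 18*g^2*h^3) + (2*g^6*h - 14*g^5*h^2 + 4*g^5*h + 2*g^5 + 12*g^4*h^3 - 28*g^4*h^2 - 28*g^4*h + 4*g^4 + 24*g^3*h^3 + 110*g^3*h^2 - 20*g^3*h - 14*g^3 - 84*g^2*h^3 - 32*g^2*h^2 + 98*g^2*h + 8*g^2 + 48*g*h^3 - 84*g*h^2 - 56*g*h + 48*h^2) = 2*g^6*h + g^6 - 14*g^5*h^2 + 8*g^5*h + 3*g^5 + 12*g^4*h^3 - 43*g^4*h^2 - 24*g^4*h + 4*g^4 + 6*g^3*h^3 + 95*g^3*h^2 - 20*g^3*h - 14*g^3 - 102*g^2*h^3 - 32*g^2*h^2 + 98*g^2*h + 8*g^2 + 48*g*h^3 - 84*g*h^2 - 56*g*h + 48*h^2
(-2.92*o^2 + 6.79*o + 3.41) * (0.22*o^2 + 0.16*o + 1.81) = -0.6424*o^4 + 1.0266*o^3 - 3.4486*o^2 + 12.8355*o + 6.1721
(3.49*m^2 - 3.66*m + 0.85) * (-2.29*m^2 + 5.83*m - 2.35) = -7.9921*m^4 + 28.7281*m^3 - 31.4858*m^2 + 13.5565*m - 1.9975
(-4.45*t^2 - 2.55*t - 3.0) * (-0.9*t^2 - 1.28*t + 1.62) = 4.005*t^4 + 7.991*t^3 - 1.245*t^2 - 0.291*t - 4.86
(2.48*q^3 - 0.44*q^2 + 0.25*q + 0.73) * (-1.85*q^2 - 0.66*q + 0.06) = -4.588*q^5 - 0.8228*q^4 - 0.0233*q^3 - 1.5419*q^2 - 0.4668*q + 0.0438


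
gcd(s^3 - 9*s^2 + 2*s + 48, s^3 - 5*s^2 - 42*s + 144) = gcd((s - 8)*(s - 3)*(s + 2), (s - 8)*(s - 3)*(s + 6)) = s^2 - 11*s + 24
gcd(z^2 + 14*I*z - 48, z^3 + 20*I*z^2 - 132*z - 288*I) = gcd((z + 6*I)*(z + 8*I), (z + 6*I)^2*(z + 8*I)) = z^2 + 14*I*z - 48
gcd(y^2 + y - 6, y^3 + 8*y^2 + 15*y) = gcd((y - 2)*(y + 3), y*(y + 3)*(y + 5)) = y + 3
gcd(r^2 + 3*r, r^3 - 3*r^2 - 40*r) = r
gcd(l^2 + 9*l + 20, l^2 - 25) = l + 5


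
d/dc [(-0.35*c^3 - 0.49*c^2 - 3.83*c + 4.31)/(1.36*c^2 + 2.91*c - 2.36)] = (-0.476*c^4 - 2.037*c^3 + 6.2609*c^2 - 9.4104*c - 3.5033)/(1.8496*c^4 + 7.9152*c^3 + 2.0489*c^2 - 13.7352*c + 5.5696)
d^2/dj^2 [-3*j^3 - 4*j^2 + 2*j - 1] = -18*j - 8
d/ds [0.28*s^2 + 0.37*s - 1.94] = 0.56*s + 0.37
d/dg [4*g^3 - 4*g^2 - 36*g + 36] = 12*g^2 - 8*g - 36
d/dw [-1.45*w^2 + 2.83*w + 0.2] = 2.83 - 2.9*w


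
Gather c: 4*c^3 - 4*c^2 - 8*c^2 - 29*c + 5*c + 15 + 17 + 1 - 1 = 4*c^3 - 12*c^2 - 24*c + 32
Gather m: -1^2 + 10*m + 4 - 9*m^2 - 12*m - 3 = -9*m^2 - 2*m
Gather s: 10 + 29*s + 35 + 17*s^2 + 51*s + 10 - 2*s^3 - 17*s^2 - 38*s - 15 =-2*s^3 + 42*s + 40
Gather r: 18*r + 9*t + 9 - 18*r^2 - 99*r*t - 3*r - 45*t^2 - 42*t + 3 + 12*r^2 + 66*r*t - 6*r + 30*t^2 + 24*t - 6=-6*r^2 + r*(9 - 33*t) - 15*t^2 - 9*t + 6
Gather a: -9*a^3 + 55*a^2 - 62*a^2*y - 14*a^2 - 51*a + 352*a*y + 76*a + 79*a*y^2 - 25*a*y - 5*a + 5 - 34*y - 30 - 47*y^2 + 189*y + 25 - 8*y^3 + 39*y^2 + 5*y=-9*a^3 + a^2*(41 - 62*y) + a*(79*y^2 + 327*y + 20) - 8*y^3 - 8*y^2 + 160*y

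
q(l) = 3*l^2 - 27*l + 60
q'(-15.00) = -117.00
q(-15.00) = 1140.00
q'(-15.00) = -117.00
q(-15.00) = 1140.00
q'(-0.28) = -28.68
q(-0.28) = 67.80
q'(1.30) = -19.20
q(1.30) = 29.97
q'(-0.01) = -27.06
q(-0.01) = 60.27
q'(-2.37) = -41.22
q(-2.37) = 140.84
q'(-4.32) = -52.92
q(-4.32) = 232.63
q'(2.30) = -13.20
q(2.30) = 13.77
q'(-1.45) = -35.70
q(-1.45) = 105.46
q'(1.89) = -15.66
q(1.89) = 19.69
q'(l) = 6*l - 27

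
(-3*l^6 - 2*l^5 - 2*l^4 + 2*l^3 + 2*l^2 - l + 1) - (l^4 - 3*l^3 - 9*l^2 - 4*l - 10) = -3*l^6 - 2*l^5 - 3*l^4 + 5*l^3 + 11*l^2 + 3*l + 11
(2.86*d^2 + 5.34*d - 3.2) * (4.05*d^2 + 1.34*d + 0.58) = 11.583*d^4 + 25.4594*d^3 - 4.1456*d^2 - 1.1908*d - 1.856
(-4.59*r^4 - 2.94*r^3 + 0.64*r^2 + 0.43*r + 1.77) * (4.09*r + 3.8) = -18.7731*r^5 - 29.4666*r^4 - 8.5544*r^3 + 4.1907*r^2 + 8.8733*r + 6.726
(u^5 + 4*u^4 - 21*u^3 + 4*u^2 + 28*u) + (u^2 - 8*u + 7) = u^5 + 4*u^4 - 21*u^3 + 5*u^2 + 20*u + 7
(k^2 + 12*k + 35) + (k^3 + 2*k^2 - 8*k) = k^3 + 3*k^2 + 4*k + 35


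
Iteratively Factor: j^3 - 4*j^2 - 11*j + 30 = (j + 3)*(j^2 - 7*j + 10) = (j - 2)*(j + 3)*(j - 5)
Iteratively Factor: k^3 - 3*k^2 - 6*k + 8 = (k - 1)*(k^2 - 2*k - 8) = (k - 1)*(k + 2)*(k - 4)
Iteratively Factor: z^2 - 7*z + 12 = (z - 4)*(z - 3)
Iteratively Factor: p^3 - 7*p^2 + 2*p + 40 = (p - 5)*(p^2 - 2*p - 8) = (p - 5)*(p - 4)*(p + 2)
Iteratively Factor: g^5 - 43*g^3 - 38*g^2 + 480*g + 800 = (g + 2)*(g^4 - 2*g^3 - 39*g^2 + 40*g + 400) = (g + 2)*(g + 4)*(g^3 - 6*g^2 - 15*g + 100) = (g - 5)*(g + 2)*(g + 4)*(g^2 - g - 20) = (g - 5)*(g + 2)*(g + 4)^2*(g - 5)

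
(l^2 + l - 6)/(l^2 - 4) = (l + 3)/(l + 2)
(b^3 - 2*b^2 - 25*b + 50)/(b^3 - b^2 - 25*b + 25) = (b - 2)/(b - 1)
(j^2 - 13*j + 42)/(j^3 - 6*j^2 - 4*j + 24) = (j - 7)/(j^2 - 4)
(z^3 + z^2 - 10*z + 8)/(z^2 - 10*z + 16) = (z^2 + 3*z - 4)/(z - 8)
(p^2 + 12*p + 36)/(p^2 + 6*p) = (p + 6)/p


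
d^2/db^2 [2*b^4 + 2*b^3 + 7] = 12*b*(2*b + 1)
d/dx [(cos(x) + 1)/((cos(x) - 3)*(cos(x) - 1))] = (cos(x)^2 + 2*cos(x) - 7)*sin(x)/((cos(x) - 3)^2*(cos(x) - 1)^2)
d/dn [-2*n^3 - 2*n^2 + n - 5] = -6*n^2 - 4*n + 1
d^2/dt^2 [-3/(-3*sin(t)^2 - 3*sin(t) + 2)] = 9*(-12*sin(t)^4 - 9*sin(t)^3 + 7*sin(t)^2 + 16*sin(t) + 10)/(3*sin(t)^2 + 3*sin(t) - 2)^3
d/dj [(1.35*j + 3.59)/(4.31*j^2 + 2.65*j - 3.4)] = (5.8185*j^2 + 3.5775*j - (1.35*j + 3.59)*(8.62*j + 2.65) - 4.59)/(4.31*j^2 + 2.65*j - 3.4)^2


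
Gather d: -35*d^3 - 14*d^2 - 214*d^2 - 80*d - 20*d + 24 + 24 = -35*d^3 - 228*d^2 - 100*d + 48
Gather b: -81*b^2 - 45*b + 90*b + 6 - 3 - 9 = -81*b^2 + 45*b - 6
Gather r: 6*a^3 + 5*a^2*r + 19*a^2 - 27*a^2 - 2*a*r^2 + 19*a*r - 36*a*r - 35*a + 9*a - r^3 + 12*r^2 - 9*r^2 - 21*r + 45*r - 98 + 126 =6*a^3 - 8*a^2 - 26*a - r^3 + r^2*(3 - 2*a) + r*(5*a^2 - 17*a + 24) + 28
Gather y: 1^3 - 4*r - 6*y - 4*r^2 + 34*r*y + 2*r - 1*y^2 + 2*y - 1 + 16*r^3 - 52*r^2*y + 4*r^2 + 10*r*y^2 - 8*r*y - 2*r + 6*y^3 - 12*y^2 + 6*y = 16*r^3 - 4*r + 6*y^3 + y^2*(10*r - 13) + y*(-52*r^2 + 26*r + 2)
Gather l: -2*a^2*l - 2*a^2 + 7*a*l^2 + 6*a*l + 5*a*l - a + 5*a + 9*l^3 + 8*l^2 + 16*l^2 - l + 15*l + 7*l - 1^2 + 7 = -2*a^2 + 4*a + 9*l^3 + l^2*(7*a + 24) + l*(-2*a^2 + 11*a + 21) + 6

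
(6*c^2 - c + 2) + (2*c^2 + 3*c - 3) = 8*c^2 + 2*c - 1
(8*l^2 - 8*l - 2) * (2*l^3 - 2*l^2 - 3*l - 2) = 16*l^5 - 32*l^4 - 12*l^3 + 12*l^2 + 22*l + 4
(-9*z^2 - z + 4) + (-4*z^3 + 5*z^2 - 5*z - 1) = -4*z^3 - 4*z^2 - 6*z + 3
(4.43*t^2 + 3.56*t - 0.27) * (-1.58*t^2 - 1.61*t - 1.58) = -6.9994*t^4 - 12.7571*t^3 - 12.3044*t^2 - 5.1901*t + 0.4266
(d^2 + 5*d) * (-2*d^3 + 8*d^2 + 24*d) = -2*d^5 - 2*d^4 + 64*d^3 + 120*d^2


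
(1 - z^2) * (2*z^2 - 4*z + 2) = -2*z^4 + 4*z^3 - 4*z + 2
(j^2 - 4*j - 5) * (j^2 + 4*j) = j^4 - 21*j^2 - 20*j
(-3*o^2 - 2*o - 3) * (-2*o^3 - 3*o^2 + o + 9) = 6*o^5 + 13*o^4 + 9*o^3 - 20*o^2 - 21*o - 27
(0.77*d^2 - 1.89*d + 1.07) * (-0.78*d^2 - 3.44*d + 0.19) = -0.6006*d^4 - 1.1746*d^3 + 5.8133*d^2 - 4.0399*d + 0.2033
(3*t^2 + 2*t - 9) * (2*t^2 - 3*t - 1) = 6*t^4 - 5*t^3 - 27*t^2 + 25*t + 9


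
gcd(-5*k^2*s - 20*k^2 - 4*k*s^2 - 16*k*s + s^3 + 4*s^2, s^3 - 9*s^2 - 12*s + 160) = s + 4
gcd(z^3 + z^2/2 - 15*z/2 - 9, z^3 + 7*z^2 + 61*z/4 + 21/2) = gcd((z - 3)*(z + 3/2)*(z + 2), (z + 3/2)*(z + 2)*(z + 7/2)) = z^2 + 7*z/2 + 3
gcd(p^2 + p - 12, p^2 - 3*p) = p - 3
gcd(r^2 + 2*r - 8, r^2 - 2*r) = r - 2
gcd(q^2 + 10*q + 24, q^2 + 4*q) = q + 4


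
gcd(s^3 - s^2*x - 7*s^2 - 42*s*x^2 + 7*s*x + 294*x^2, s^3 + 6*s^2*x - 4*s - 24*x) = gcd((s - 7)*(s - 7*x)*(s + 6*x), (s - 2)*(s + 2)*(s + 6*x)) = s + 6*x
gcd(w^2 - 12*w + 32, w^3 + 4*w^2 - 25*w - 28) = w - 4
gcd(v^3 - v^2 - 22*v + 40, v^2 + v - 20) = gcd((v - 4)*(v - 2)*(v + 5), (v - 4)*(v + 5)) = v^2 + v - 20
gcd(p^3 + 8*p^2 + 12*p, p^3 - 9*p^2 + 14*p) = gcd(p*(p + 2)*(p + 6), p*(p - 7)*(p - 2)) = p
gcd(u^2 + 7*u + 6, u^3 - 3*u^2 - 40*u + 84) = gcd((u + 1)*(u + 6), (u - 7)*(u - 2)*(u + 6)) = u + 6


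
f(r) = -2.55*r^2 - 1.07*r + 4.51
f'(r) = -5.1*r - 1.07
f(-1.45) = 0.70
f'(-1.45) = 6.32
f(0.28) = 4.01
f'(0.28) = -2.50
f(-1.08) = 2.69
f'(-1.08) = 4.44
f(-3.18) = -17.87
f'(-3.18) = 15.15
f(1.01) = 0.83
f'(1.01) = -6.22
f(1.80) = -5.68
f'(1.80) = -10.25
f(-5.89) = -77.65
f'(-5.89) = 28.97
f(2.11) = -9.10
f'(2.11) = -11.83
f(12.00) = -375.53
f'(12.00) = -62.27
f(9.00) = -211.67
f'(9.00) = -46.97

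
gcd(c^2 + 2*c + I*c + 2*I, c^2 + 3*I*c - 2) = c + I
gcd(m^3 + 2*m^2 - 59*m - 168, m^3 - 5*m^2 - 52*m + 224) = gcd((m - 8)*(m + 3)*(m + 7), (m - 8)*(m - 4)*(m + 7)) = m^2 - m - 56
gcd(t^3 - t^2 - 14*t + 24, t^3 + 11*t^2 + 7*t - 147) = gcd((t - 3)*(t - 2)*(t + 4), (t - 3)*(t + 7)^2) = t - 3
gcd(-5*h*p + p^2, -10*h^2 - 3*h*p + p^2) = -5*h + p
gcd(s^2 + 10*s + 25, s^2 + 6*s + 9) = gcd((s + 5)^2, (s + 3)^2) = 1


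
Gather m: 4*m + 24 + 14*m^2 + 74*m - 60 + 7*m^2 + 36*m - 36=21*m^2 + 114*m - 72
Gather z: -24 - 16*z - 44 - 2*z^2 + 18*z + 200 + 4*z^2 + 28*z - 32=2*z^2 + 30*z + 100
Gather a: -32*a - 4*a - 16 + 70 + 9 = 63 - 36*a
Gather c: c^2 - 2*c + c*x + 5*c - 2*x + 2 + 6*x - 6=c^2 + c*(x + 3) + 4*x - 4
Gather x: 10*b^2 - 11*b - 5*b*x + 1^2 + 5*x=10*b^2 - 11*b + x*(5 - 5*b) + 1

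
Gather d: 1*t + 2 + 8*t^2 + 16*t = 8*t^2 + 17*t + 2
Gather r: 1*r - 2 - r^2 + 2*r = -r^2 + 3*r - 2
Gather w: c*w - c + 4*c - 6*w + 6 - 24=3*c + w*(c - 6) - 18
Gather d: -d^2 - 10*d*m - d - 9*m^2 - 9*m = -d^2 + d*(-10*m - 1) - 9*m^2 - 9*m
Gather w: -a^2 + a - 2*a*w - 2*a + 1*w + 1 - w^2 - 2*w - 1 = -a^2 - a - w^2 + w*(-2*a - 1)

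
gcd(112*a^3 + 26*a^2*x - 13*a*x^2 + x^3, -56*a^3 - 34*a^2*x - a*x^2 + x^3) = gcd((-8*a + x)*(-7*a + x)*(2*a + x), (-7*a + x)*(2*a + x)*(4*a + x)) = -14*a^2 - 5*a*x + x^2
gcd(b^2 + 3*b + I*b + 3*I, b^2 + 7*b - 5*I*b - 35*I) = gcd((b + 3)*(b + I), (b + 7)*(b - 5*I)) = 1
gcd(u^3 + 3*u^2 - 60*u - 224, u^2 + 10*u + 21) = u + 7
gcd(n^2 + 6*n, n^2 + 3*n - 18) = n + 6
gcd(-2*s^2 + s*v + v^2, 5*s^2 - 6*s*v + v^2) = s - v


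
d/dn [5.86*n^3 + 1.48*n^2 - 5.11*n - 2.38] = 17.58*n^2 + 2.96*n - 5.11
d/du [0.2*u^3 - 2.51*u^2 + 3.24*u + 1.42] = 0.6*u^2 - 5.02*u + 3.24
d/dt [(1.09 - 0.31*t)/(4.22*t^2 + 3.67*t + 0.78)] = (1.3082*t^2 - 9.1996*t - 4.2421)/(17.8084*t^4 + 30.9748*t^3 + 20.0521*t^2 + 5.7252*t + 0.6084)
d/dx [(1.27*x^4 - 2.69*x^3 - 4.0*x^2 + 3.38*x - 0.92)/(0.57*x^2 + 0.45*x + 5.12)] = (1.4478*x^5 + 0.1812*x^4 + 23.5886*x^3 - 45.045*x^2 - 39.9112*x + 17.7196)/(0.3249*x^4 + 0.513*x^3 + 6.0393*x^2 + 4.608*x + 26.2144)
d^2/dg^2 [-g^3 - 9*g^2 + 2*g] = -6*g - 18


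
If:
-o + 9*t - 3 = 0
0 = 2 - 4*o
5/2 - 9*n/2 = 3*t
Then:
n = 8/27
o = 1/2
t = 7/18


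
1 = 1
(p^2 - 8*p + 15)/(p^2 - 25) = (p - 3)/(p + 5)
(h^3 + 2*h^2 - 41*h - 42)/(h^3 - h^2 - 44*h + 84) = (h + 1)/(h - 2)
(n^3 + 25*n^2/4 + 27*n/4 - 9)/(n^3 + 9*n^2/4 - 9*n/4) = (n + 4)/n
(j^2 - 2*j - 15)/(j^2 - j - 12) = (j - 5)/(j - 4)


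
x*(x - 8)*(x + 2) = x^3 - 6*x^2 - 16*x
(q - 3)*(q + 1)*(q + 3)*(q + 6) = q^4 + 7*q^3 - 3*q^2 - 63*q - 54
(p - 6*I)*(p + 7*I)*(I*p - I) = I*p^3 - p^2 - I*p^2 + p + 42*I*p - 42*I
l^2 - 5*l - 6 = (l - 6)*(l + 1)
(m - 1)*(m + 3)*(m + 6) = m^3 + 8*m^2 + 9*m - 18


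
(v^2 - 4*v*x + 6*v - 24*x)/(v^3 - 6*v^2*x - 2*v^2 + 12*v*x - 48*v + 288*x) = (-v + 4*x)/(-v^2 + 6*v*x + 8*v - 48*x)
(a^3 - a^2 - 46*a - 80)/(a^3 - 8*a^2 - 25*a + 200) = (a + 2)/(a - 5)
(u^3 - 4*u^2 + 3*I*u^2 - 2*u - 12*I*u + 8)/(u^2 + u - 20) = (u^2 + 3*I*u - 2)/(u + 5)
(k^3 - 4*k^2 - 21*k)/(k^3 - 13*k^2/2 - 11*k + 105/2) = 2*k/(2*k - 5)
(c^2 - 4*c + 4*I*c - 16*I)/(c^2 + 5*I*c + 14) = (c^2 + 4*c*(-1 + I) - 16*I)/(c^2 + 5*I*c + 14)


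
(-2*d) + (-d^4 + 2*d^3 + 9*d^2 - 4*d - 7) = -d^4 + 2*d^3 + 9*d^2 - 6*d - 7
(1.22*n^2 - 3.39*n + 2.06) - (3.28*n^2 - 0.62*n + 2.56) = -2.06*n^2 - 2.77*n - 0.5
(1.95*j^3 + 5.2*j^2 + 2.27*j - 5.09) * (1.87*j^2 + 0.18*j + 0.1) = 3.6465*j^5 + 10.075*j^4 + 5.3759*j^3 - 8.5897*j^2 - 0.6892*j - 0.509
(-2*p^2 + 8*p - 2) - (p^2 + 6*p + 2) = -3*p^2 + 2*p - 4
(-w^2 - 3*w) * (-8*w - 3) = 8*w^3 + 27*w^2 + 9*w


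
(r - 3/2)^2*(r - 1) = r^3 - 4*r^2 + 21*r/4 - 9/4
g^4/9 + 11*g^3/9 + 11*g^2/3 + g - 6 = (g/3 + 1)^2*(g - 1)*(g + 6)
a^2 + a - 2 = (a - 1)*(a + 2)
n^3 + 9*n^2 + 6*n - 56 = (n - 2)*(n + 4)*(n + 7)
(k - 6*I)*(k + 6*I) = k^2 + 36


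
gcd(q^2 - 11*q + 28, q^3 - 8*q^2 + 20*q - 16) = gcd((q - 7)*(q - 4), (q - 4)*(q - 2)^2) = q - 4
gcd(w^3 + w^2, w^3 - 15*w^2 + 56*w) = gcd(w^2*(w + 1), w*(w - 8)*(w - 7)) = w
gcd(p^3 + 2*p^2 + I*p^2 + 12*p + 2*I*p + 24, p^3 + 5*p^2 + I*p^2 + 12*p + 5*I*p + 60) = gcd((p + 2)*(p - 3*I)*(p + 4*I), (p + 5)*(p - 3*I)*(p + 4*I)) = p^2 + I*p + 12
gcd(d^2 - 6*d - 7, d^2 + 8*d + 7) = d + 1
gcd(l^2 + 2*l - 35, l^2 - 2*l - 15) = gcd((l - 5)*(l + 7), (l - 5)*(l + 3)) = l - 5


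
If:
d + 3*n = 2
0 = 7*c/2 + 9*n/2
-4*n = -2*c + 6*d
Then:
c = -27/20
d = -23/20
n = 21/20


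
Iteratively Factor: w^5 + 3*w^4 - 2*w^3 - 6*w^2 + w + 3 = (w - 1)*(w^4 + 4*w^3 + 2*w^2 - 4*w - 3) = (w - 1)^2*(w^3 + 5*w^2 + 7*w + 3) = (w - 1)^2*(w + 3)*(w^2 + 2*w + 1) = (w - 1)^2*(w + 1)*(w + 3)*(w + 1)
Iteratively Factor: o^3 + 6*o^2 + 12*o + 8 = (o + 2)*(o^2 + 4*o + 4) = (o + 2)^2*(o + 2)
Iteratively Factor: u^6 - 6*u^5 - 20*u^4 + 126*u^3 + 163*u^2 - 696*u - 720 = (u - 4)*(u^5 - 2*u^4 - 28*u^3 + 14*u^2 + 219*u + 180) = (u - 4)*(u + 3)*(u^4 - 5*u^3 - 13*u^2 + 53*u + 60) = (u - 4)^2*(u + 3)*(u^3 - u^2 - 17*u - 15) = (u - 4)^2*(u + 1)*(u + 3)*(u^2 - 2*u - 15) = (u - 4)^2*(u + 1)*(u + 3)^2*(u - 5)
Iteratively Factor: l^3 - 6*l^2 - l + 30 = (l - 3)*(l^2 - 3*l - 10) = (l - 5)*(l - 3)*(l + 2)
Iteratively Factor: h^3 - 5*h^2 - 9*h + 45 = (h - 5)*(h^2 - 9) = (h - 5)*(h - 3)*(h + 3)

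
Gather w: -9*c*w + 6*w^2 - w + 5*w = 6*w^2 + w*(4 - 9*c)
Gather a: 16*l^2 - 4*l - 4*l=16*l^2 - 8*l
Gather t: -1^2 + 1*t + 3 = t + 2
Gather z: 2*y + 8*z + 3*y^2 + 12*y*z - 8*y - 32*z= 3*y^2 - 6*y + z*(12*y - 24)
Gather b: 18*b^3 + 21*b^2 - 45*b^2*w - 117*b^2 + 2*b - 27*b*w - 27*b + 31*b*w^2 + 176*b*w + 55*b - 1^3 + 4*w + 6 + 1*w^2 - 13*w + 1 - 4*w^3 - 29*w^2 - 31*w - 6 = 18*b^3 + b^2*(-45*w - 96) + b*(31*w^2 + 149*w + 30) - 4*w^3 - 28*w^2 - 40*w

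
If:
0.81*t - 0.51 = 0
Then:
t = 0.63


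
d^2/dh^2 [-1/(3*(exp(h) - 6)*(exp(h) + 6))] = 4*(-exp(2*h) - 36)*exp(2*h)/(3*(exp(6*h) - 108*exp(4*h) + 3888*exp(2*h) - 46656))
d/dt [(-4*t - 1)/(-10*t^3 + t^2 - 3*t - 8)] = (40*t^3 - 4*t^2 + 12*t - (4*t + 1)*(30*t^2 - 2*t + 3) + 32)/(10*t^3 - t^2 + 3*t + 8)^2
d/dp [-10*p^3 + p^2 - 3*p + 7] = -30*p^2 + 2*p - 3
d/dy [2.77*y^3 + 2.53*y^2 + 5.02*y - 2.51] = 8.31*y^2 + 5.06*y + 5.02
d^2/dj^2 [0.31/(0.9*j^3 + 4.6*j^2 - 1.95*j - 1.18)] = (-(1.674*j + 2.852)*(0.9*j^3 + 4.6*j^2 - 1.95*j - 1.18) + 0.31*(2.7*j^2 + 9.2*j - 1.95)*(5.4*j^2 + 18.4*j - 3.9))/(0.9*j^3 + 4.6*j^2 - 1.95*j - 1.18)^3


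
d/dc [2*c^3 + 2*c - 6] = 6*c^2 + 2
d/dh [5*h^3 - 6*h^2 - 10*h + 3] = 15*h^2 - 12*h - 10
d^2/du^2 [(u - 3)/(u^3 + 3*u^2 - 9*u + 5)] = 6*(u^3 - u^2 - 21*u - 51)/(u^7 + 11*u^6 + 21*u^5 - 89*u^4 - 109*u^3 + 465*u^2 - 425*u + 125)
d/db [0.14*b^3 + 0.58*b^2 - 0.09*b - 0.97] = 0.42*b^2 + 1.16*b - 0.09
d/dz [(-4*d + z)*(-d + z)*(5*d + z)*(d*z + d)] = d*(20*d^3 - 42*d^2*z - 21*d^2 + 4*z^3 + 3*z^2)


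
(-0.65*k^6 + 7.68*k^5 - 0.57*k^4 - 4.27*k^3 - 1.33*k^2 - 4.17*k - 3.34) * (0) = 0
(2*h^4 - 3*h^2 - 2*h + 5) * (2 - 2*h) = -4*h^5 + 4*h^4 + 6*h^3 - 2*h^2 - 14*h + 10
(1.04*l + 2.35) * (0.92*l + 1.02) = 0.9568*l^2 + 3.2228*l + 2.397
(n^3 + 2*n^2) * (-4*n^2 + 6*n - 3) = -4*n^5 - 2*n^4 + 9*n^3 - 6*n^2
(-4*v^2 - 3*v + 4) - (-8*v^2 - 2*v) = 4*v^2 - v + 4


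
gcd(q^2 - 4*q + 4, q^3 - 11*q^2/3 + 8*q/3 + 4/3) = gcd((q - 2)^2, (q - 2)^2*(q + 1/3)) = q^2 - 4*q + 4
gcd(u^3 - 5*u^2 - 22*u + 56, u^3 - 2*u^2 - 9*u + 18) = u - 2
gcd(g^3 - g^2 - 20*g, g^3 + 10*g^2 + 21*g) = g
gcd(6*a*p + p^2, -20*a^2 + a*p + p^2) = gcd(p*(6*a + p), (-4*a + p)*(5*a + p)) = 1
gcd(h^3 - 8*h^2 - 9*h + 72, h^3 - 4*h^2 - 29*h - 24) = h^2 - 5*h - 24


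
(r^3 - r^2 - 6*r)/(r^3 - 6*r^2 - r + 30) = r/(r - 5)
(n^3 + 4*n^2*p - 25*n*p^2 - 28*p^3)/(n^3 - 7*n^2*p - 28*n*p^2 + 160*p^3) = (-n^2 - 8*n*p - 7*p^2)/(-n^2 + 3*n*p + 40*p^2)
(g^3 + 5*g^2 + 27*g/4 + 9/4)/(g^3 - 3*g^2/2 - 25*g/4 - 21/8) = 2*(g + 3)/(2*g - 7)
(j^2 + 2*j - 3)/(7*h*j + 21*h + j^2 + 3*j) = (j - 1)/(7*h + j)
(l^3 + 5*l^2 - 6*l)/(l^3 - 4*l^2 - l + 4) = l*(l + 6)/(l^2 - 3*l - 4)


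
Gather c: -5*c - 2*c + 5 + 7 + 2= 14 - 7*c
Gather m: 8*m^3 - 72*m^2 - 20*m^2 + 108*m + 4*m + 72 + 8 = 8*m^3 - 92*m^2 + 112*m + 80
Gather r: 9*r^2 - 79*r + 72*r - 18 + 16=9*r^2 - 7*r - 2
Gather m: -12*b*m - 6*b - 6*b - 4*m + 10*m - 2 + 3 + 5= -12*b + m*(6 - 12*b) + 6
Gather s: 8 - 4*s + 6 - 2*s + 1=15 - 6*s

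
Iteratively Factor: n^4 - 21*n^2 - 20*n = (n)*(n^3 - 21*n - 20) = n*(n - 5)*(n^2 + 5*n + 4) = n*(n - 5)*(n + 4)*(n + 1)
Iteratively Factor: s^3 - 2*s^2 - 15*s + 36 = (s - 3)*(s^2 + s - 12) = (s - 3)*(s + 4)*(s - 3)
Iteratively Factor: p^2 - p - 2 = (p + 1)*(p - 2)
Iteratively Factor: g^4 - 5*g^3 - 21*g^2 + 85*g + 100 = (g + 4)*(g^3 - 9*g^2 + 15*g + 25) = (g - 5)*(g + 4)*(g^2 - 4*g - 5) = (g - 5)*(g + 1)*(g + 4)*(g - 5)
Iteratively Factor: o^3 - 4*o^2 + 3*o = (o - 1)*(o^2 - 3*o) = o*(o - 1)*(o - 3)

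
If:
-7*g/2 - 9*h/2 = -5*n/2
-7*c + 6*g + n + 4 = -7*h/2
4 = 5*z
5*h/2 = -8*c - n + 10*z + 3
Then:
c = 509/227 - 244*n/227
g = 810/227 - 725*n/227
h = 690*n/227 - 630/227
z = 4/5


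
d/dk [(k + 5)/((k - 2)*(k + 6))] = (-k^2 - 10*k - 32)/(k^4 + 8*k^3 - 8*k^2 - 96*k + 144)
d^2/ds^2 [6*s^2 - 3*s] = 12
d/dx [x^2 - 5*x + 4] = 2*x - 5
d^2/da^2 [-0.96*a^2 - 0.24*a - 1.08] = -1.92000000000000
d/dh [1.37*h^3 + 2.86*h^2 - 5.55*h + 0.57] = 4.11*h^2 + 5.72*h - 5.55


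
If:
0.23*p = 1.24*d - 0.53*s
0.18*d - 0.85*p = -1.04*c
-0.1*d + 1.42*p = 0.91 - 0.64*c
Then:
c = 0.37528508871961 - 0.0368245026423652*s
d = 0.436195515472987*s + 0.0886511882497833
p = 0.0473149529847974*s + 0.477945536651006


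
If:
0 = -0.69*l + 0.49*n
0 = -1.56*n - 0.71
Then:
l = -0.32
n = -0.46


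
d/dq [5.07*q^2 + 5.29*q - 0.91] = 10.14*q + 5.29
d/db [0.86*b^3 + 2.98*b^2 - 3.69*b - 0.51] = 2.58*b^2 + 5.96*b - 3.69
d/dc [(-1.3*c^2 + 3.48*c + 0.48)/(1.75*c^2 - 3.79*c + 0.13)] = (-1.163*c^2 - 2.018*c + 2.2716)/(3.0625*c^4 - 13.265*c^3 + 14.8191*c^2 - 0.9854*c + 0.0169)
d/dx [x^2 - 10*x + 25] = 2*x - 10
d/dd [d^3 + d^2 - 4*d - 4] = 3*d^2 + 2*d - 4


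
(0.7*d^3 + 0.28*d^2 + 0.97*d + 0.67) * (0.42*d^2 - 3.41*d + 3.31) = 0.294*d^5 - 2.2694*d^4 + 1.7696*d^3 - 2.0995*d^2 + 0.926*d + 2.2177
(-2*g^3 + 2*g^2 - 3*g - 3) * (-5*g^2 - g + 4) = 10*g^5 - 8*g^4 + 5*g^3 + 26*g^2 - 9*g - 12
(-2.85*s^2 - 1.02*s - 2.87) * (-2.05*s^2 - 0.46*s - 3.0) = 5.8425*s^4 + 3.402*s^3 + 14.9027*s^2 + 4.3802*s + 8.61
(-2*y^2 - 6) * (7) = -14*y^2 - 42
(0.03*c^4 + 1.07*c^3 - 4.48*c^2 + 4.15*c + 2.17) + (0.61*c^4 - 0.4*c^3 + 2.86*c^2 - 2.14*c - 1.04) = 0.64*c^4 + 0.67*c^3 - 1.62*c^2 + 2.01*c + 1.13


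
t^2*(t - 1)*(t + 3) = t^4 + 2*t^3 - 3*t^2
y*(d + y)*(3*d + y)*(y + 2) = 3*d^2*y^2 + 6*d^2*y + 4*d*y^3 + 8*d*y^2 + y^4 + 2*y^3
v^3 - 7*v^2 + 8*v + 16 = (v - 4)^2*(v + 1)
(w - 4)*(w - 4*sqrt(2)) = w^2 - 4*sqrt(2)*w - 4*w + 16*sqrt(2)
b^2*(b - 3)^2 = b^4 - 6*b^3 + 9*b^2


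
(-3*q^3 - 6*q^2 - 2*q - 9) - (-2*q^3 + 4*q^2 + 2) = -q^3 - 10*q^2 - 2*q - 11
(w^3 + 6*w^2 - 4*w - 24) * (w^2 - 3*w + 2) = w^5 + 3*w^4 - 20*w^3 + 64*w - 48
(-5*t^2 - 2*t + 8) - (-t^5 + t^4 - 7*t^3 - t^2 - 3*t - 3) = t^5 - t^4 + 7*t^3 - 4*t^2 + t + 11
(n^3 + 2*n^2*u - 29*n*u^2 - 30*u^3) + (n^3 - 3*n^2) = 2*n^3 + 2*n^2*u - 3*n^2 - 29*n*u^2 - 30*u^3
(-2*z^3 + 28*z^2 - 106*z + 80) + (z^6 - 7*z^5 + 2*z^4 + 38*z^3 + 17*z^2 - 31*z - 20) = z^6 - 7*z^5 + 2*z^4 + 36*z^3 + 45*z^2 - 137*z + 60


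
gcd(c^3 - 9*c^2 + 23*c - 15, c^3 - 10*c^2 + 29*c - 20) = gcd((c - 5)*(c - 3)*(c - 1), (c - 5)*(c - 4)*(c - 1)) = c^2 - 6*c + 5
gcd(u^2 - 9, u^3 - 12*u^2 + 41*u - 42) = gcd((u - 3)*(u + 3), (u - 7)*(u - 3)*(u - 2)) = u - 3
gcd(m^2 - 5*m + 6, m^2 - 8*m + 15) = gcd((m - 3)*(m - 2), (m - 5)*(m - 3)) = m - 3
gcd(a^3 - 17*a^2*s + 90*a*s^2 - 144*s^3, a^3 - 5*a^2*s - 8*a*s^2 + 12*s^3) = -a + 6*s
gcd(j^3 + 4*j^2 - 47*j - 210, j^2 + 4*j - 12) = j + 6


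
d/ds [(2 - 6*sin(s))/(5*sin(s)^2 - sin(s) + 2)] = 2*(15*sin(s)^2 - 10*sin(s) - 5)*cos(s)/(5*sin(s)^2 - sin(s) + 2)^2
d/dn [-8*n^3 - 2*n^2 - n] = -24*n^2 - 4*n - 1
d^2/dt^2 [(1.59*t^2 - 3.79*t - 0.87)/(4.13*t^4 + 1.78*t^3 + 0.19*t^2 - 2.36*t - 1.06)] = (162.722826*t^8 - 705.615456*t^7 - 734.99879*t^6 - 95.7960900000002*t^5 - 67.5669180000001*t^4 - 291.315742*t^3 - 107.854806*t^2 - 12.088284*t + 12.493636)/(70.444997*t^12 + 91.083846*t^11 + 48.978909*t^10 - 106.742504*t^9 - 156.083499*t^8 - 80.105754*t^7 + 49.159087*t^6 + 89.324772*t^5 + 43.698366*t^4 - 4.292408*t^3 - 17.070876*t^2 - 7.955088*t - 1.191016)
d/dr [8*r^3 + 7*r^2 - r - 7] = 24*r^2 + 14*r - 1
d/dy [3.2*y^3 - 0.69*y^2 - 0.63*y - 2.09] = 9.6*y^2 - 1.38*y - 0.63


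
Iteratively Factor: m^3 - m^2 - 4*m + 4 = (m + 2)*(m^2 - 3*m + 2) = (m - 2)*(m + 2)*(m - 1)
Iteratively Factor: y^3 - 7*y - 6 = (y + 1)*(y^2 - y - 6) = (y - 3)*(y + 1)*(y + 2)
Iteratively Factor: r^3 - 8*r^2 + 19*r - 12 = (r - 4)*(r^2 - 4*r + 3) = (r - 4)*(r - 1)*(r - 3)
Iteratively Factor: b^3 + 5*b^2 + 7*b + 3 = (b + 1)*(b^2 + 4*b + 3) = (b + 1)^2*(b + 3)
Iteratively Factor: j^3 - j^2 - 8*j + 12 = (j + 3)*(j^2 - 4*j + 4) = (j - 2)*(j + 3)*(j - 2)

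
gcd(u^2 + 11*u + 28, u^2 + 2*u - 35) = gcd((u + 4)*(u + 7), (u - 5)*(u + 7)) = u + 7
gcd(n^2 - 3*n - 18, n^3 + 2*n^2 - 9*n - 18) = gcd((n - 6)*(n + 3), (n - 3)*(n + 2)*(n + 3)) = n + 3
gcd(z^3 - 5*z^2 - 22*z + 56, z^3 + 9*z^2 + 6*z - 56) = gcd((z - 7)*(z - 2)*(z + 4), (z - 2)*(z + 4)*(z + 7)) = z^2 + 2*z - 8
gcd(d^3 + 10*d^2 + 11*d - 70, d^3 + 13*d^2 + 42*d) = d + 7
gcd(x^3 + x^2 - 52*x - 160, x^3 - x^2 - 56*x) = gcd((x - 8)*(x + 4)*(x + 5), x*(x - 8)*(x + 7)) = x - 8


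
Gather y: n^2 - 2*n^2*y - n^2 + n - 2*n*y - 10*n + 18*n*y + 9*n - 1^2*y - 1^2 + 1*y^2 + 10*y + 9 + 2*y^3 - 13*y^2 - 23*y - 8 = 2*y^3 - 12*y^2 + y*(-2*n^2 + 16*n - 14)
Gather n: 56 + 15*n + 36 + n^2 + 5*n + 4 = n^2 + 20*n + 96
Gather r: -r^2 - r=-r^2 - r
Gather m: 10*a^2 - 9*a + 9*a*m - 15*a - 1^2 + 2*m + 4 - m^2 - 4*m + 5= 10*a^2 - 24*a - m^2 + m*(9*a - 2) + 8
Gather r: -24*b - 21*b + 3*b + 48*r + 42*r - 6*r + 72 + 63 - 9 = -42*b + 84*r + 126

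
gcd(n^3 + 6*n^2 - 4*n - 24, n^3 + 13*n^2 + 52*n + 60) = n^2 + 8*n + 12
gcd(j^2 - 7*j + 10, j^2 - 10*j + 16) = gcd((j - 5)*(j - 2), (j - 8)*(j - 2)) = j - 2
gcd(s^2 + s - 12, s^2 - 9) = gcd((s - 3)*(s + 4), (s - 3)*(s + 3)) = s - 3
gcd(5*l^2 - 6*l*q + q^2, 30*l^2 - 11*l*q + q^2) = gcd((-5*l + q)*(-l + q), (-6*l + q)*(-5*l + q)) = -5*l + q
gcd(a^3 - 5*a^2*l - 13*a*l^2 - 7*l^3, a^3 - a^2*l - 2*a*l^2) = a + l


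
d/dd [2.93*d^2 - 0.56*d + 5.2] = 5.86*d - 0.56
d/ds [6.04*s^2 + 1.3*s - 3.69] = 12.08*s + 1.3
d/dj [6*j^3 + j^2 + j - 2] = 18*j^2 + 2*j + 1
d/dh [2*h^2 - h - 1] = 4*h - 1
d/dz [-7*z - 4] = -7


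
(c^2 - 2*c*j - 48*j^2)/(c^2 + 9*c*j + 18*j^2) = (c - 8*j)/(c + 3*j)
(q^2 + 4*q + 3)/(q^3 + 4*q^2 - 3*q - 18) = (q + 1)/(q^2 + q - 6)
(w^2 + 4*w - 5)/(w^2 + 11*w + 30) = (w - 1)/(w + 6)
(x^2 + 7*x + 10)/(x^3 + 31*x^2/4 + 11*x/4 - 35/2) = 4*(x + 5)/(4*x^2 + 23*x - 35)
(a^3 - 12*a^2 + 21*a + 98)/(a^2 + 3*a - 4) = (a^3 - 12*a^2 + 21*a + 98)/(a^2 + 3*a - 4)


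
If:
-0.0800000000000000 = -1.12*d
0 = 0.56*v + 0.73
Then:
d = 0.07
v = -1.30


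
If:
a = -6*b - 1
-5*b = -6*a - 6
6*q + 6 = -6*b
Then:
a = -1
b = 0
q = -1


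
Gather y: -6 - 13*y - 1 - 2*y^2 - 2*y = -2*y^2 - 15*y - 7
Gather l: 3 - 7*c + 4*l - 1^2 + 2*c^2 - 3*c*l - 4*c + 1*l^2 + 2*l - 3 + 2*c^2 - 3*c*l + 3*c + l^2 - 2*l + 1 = 4*c^2 - 8*c + 2*l^2 + l*(4 - 6*c)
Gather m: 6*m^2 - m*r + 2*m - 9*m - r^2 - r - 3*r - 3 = 6*m^2 + m*(-r - 7) - r^2 - 4*r - 3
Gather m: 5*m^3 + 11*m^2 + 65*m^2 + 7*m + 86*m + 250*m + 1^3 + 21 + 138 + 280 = 5*m^3 + 76*m^2 + 343*m + 440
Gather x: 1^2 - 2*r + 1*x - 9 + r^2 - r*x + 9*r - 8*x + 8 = r^2 + 7*r + x*(-r - 7)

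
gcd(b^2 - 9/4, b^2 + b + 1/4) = 1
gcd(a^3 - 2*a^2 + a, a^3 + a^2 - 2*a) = a^2 - a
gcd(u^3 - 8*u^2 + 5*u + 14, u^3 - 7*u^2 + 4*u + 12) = u^2 - u - 2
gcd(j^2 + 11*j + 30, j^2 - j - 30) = j + 5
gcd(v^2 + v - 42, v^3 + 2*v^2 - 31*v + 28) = v + 7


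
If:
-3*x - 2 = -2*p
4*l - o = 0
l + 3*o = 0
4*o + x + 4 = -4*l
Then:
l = 0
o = 0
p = -5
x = -4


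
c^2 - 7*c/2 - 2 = (c - 4)*(c + 1/2)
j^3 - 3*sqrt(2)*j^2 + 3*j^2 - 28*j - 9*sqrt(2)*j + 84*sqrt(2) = (j - 4)*(j + 7)*(j - 3*sqrt(2))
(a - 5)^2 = a^2 - 10*a + 25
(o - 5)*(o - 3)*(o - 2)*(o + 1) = o^4 - 9*o^3 + 21*o^2 + o - 30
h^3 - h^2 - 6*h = h*(h - 3)*(h + 2)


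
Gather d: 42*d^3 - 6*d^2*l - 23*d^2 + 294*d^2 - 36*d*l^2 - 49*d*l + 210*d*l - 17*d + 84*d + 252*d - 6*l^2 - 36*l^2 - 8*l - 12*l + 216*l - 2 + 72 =42*d^3 + d^2*(271 - 6*l) + d*(-36*l^2 + 161*l + 319) - 42*l^2 + 196*l + 70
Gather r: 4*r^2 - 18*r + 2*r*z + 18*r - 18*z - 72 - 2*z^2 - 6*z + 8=4*r^2 + 2*r*z - 2*z^2 - 24*z - 64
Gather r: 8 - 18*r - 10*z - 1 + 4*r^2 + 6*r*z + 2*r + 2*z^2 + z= 4*r^2 + r*(6*z - 16) + 2*z^2 - 9*z + 7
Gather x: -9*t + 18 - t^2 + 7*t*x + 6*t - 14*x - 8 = -t^2 - 3*t + x*(7*t - 14) + 10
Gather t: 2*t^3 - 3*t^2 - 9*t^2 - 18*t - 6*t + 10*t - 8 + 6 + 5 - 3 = 2*t^3 - 12*t^2 - 14*t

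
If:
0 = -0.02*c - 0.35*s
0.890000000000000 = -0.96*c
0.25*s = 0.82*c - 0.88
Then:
No Solution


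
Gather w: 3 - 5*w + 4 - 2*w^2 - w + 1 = -2*w^2 - 6*w + 8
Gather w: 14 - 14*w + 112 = 126 - 14*w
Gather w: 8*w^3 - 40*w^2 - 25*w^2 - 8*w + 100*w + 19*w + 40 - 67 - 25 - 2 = 8*w^3 - 65*w^2 + 111*w - 54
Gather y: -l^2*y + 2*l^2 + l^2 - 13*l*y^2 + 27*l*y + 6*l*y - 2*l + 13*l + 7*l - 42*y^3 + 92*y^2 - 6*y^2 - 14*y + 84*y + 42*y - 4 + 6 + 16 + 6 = 3*l^2 + 18*l - 42*y^3 + y^2*(86 - 13*l) + y*(-l^2 + 33*l + 112) + 24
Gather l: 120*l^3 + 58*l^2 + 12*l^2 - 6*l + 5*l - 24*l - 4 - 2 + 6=120*l^3 + 70*l^2 - 25*l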